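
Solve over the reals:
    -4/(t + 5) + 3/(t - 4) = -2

Multiply both sides by (t + 5)(t - 4):
-4(t - 4) + 3(t + 5) = -2(t + 5)(t - 4).
Expand and collect terms: -2t² - t + 9 = 0.
By the quadratic formula, t = (1 ± √73) / -4, so t ≈ -2.386 or t ≈ 1.886.
Neither value makes a denominator zero (t ≠ -5, t ≠ 4), so both are valid.

t = -2.386 or t = 1.886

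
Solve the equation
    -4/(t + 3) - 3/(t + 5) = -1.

t = -4.2749 or t = 3.2749

Multiply both sides by (t + 3)(t + 5):
-4(t + 5) - 3(t + 3) = -(t + 3)(t + 5).
Expand and collect terms: -t^2 - t + 14 = 0.
By the quadratic formula, t = (1 +/- sqrt(57)) / -2, so t ~= -4.2749 or t ~= 3.2749.
Neither value makes a denominator zero (t != -3, t != -5), so both are valid.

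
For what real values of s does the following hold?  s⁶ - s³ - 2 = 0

s = -1 or s = 1.2599

Let u = s³. The equation becomes u² - u - 2 = 0.
Factor: (u - 2)(u + 1) = 0, so u = 2 or u = -1.
s³ = 2 gives s = ∛(2) ≈ 1.2599.
s³ = -1 gives s = -1.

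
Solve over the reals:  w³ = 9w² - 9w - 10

Rearrange: w³ - 9w² + 9w + 10 = 0.
Possible rational roots are divisors of 10. Testing w = 2 gives 0, so (w - 2) is a factor.
Divide: w³ - 9w² + 9w + 10 = (w - 2)(w² - 7w - 5).
Apply the quadratic formula to w² - 7w - 5 = 0: w = (7 ± √69)/2, i.e. w ≈ 7.6533 or w ≈ -0.6533.

w = -0.6533 or w = 2 or w = 7.6533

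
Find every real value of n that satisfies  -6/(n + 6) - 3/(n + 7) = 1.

n = -15.3589 or n = -6.6411

Multiply both sides by (n + 6)(n + 7):
-6(n + 7) - 3(n + 6) = (n + 6)(n + 7).
Expand and collect terms: n^2 + 22n + 102 = 0.
By the quadratic formula, n = (-22 +/- sqrt(76)) / 2, so n ~= -6.6411 or n ~= -15.3589.
Neither value makes a denominator zero (n != -6, n != -7), so both are valid.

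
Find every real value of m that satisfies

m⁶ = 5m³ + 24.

m = -1.4422 or m = 2

Let u = m³. The equation becomes u² - 5u - 24 = 0.
Factor: (u - 8)(u + 3) = 0, so u = 8 or u = -3.
m³ = 8 gives m = 2.
m³ = -3 gives m = -∛(3) ≈ -1.4422.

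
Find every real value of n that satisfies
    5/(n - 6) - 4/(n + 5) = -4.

n = -3.8547 or n = 4.6047

Multiply both sides by (n - 6)(n + 5):
5(n + 5) - 4(n - 6) = -4(n - 6)(n + 5).
Expand and collect terms: -4n^2 + 3n + 71 = 0.
By the quadratic formula, n = (-3 +/- sqrt(1145)) / -8, so n ~= -3.8547 or n ~= 4.6047.
Neither value makes a denominator zero (n != 6, n != -5), so both are valid.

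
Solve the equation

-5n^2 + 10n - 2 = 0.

n = 0.2254 or n = 1.7746

Discriminant: (10)^2 - 4*(-5)*(-2) = 60.
Quadratic formula: n = (-10 +/- sqrt(60)) / (-10).
So n = 1 - sqrt(15)/5 ~= 0.2254 or n = sqrt(15)/5 + 1 ~= 1.7746.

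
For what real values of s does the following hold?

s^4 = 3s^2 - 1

s = -1.618 or s = -0.618 or s = 0.618 or s = 1.618

Let u = s^2. The equation becomes u^2 - 3u + 1 = 0.
By the quadratic formula, u = sqrt(5)/2 + 3/2 or u = 3/2 - sqrt(5)/2.
s^2 = sqrt(5)/2 + 3/2 gives s = +/-(1/2 + sqrt(5)/2) ~= +/-1.618.
s^2 = 3/2 - sqrt(5)/2 gives s = +/-(-1/2 + sqrt(5)/2) ~= +/-0.618.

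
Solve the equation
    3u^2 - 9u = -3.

u = 0.382 or u = 2.618

Rearrange to standard form: 3u^2 - 9u + 3 = 0.
Discriminant: (-9)^2 - 4*3*3 = 45.
Quadratic formula: u = (9 +/- sqrt(45)) / 6.
So u = sqrt(5)/2 + 3/2 ~= 2.618 or u = 3/2 - sqrt(5)/2 ~= 0.382.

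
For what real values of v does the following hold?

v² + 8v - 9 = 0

Factor: (v - 1)(v + 9) = 0.
So v = 1 or v = -9.

v = -9 or v = 1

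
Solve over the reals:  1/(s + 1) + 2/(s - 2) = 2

Multiply both sides by (s + 1)(s - 2):
(s - 2) + 2(s + 1) = 2(s + 1)(s - 2).
Expand and collect terms: 2s² - 5s - 4 = 0.
By the quadratic formula, s = (5 ± √57) / 4, so s ≈ 3.1375 or s ≈ -0.6375.
Neither value makes a denominator zero (s ≠ -1, s ≠ 2), so both are valid.

s = -0.6375 or s = 3.1375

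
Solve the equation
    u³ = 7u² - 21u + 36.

Rearrange: u³ - 7u² + 21u - 36 = 0.
Possible rational roots are divisors of -36. Testing u = 4 gives 0, so (u - 4) is a factor.
Divide: u³ - 7u² + 21u - 36 = (u - 4)(u² - 3u + 9).
The quadratic u² - 3u + 9 has discriminant -27 < 0, so no further real roots.

u = 4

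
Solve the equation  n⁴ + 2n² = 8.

Let u = n². The equation becomes u² + 2u - 8 = 0.
Factor: (u + 4)(u - 2) = 0, so u = -4 or u = 2.
n² = -4 < 0 has no real solution.
n² = 2 gives n = ±√(2) ≈ ±1.4142.

n = -1.4142 or n = 1.4142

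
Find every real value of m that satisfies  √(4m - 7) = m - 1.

Square both sides: 4m - 7 = (m - 1)².
Expand and rearrange: m² - 6m + 8 = 0.
Solving gives m = 4 or m = 2.
Check each candidate in the original equation:
  m = 4: √(9) = 3, while m - 1 = 3 — valid.
  m = 2: √(1) = 1, while m - 1 = 1 — valid.

m = 2 or m = 4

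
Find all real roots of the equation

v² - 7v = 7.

v = -0.8875 or v = 7.8875

Rearrange to standard form: v² - 7v - 7 = 0.
Discriminant: (-7)² − 4·1·(-7) = 77.
Quadratic formula: v = (7 ± √77) / 2.
So v = 7/2 + √(77)/2 ≈ 7.8875 or v = 7/2 - √(77)/2 ≈ -0.8875.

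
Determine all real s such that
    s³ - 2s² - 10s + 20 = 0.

s = -3.1623 or s = 2 or s = 3.1623

Possible rational roots are divisors of 20. Testing s = 2 gives 0, so (s - 2) is a factor.
Divide: s³ - 2s² - 10s + 20 = (s - 2)(s² - 10).
Apply the quadratic formula to s² - 10 = 0: s = (0 ± √40)/2, i.e. s ≈ 3.1623 or s ≈ -3.1623.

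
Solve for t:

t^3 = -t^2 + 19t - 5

t = -5 or t = 0.2679 or t = 3.7321

Rearrange: t^3 + t^2 - 19t + 5 = 0.
Possible rational roots are divisors of 5. Testing t = -5 gives 0, so (t + 5) is a factor.
Divide: t^3 + t^2 - 19t + 5 = (t + 5)(t^2 - 4t + 1).
Apply the quadratic formula to t^2 - 4t + 1 = 0: t = (4 +/- sqrt(12))/2, i.e. t ~= 3.7321 or t ~= 0.2679.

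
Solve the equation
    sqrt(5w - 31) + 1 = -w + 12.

w = 8

Isolate the radical: sqrt(5w - 31) = -w + 11.
Square both sides: 5w - 31 = (-w + 11)^2.
Expand and rearrange: w^2 - 27w + 152 = 0.
Solving gives w = 19 or w = 8.
Check each candidate in the original equation:
  w = 19: sqrt(64) = 8, while -w + 11 = -8 — extraneous.
  w = 8: sqrt(9) = 3, while -w + 11 = 3 — valid.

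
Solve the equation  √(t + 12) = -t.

Square both sides: t + 12 = (-t)².
Expand and rearrange: t² - t - 12 = 0.
Solving gives t = 4 or t = -3.
Check each candidate in the original equation:
  t = 4: √(16) = 4, while -t = -4 — extraneous.
  t = -3: √(9) = 3, while -t = 3 — valid.

t = -3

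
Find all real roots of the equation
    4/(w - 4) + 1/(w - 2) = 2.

w = 2.2344 or w = 6.2656

Multiply both sides by (w - 4)(w - 2):
4(w - 2) + (w - 4) = 2(w - 4)(w - 2).
Expand and collect terms: 2w^2 - 17w + 28 = 0.
By the quadratic formula, w = (17 +/- sqrt(65)) / 4, so w ~= 6.2656 or w ~= 2.2344.
Neither value makes a denominator zero (w != 4, w != 2), so both are valid.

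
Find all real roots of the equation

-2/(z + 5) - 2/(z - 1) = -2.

z = -4.1623 or z = 2.1623

Multiply both sides by (z + 5)(z - 1):
-2(z - 1) - 2(z + 5) = -2(z + 5)(z - 1).
Expand and collect terms: -2z^2 - 4z + 18 = 0.
By the quadratic formula, z = (4 +/- sqrt(160)) / -4, so z ~= -4.1623 or z ~= 2.1623.
Neither value makes a denominator zero (z != -5, z != 1), so both are valid.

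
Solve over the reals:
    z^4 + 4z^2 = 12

Let u = z^2. The equation becomes u^2 + 4u - 12 = 0.
Factor: (u - 2)(u + 6) = 0, so u = 2 or u = -6.
z^2 = 2 gives z = +/-sqrt(2) ~= +/-1.4142.
z^2 = -6 < 0 has no real solution.

z = -1.4142 or z = 1.4142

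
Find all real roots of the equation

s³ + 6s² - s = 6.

Rearrange: s³ + 6s² - s - 6 = 0.
Possible rational roots are divisors of -6. Testing s = 1 gives 0, so (s - 1) is a factor.
Divide: s³ + 6s² - s - 6 = (s - 1)(s² + 7s + 6).
Factor the quadratic: s = -1 or s = -6.

s = -6 or s = -1 or s = 1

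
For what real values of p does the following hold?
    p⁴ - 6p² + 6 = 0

Let u = p². The equation becomes u² - 6u + 6 = 0.
By the quadratic formula, u = √(3) + 3 or u = 3 - √(3).
p² = √(3) + 3 gives p = ±√(√(3) + 3) ≈ ±2.1753.
p² = 3 - √(3) gives p = ±√(3 - √(3)) ≈ ±1.126.

p = -2.1753 or p = -1.126 or p = 1.126 or p = 2.1753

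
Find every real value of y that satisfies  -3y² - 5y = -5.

y = -2.3699 or y = 0.7033

Rearrange to standard form: -3y² - 5y + 5 = 0.
Discriminant: (-5)² − 4·(-3)·5 = 85.
Quadratic formula: y = (5 ± √85) / (-6).
So y = -√(85)/6 - 5/6 ≈ -2.3699 or y = -5/6 + √(85)/6 ≈ 0.7033.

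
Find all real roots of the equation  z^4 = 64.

z = -2.8284 or z = 2.8284

Let u = z^2. The equation becomes u^2 - 64 = 0.
Factor: (u + 8)(u - 8) = 0, so u = -8 or u = 8.
z^2 = -8 < 0 has no real solution.
z^2 = 8 gives z = +/-2*sqrt(2) ~= +/-2.8284.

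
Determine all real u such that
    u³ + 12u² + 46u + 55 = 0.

u = -5 or u = -4.618 or u = -2.382

Possible rational roots are divisors of 55. Testing u = -5 gives 0, so (u + 5) is a factor.
Divide: u³ + 12u² + 46u + 55 = (u + 5)(u² + 7u + 11).
Apply the quadratic formula to u² + 7u + 11 = 0: u = (-7 ± √5)/2, i.e. u ≈ -2.382 or u ≈ -4.618.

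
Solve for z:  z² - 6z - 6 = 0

z = -0.873 or z = 6.873

Discriminant: (-6)² − 4·1·(-6) = 60.
Quadratic formula: z = (6 ± √60) / 2.
So z = 3 + √(15) ≈ 6.873 or z = 3 - √(15) ≈ -0.873.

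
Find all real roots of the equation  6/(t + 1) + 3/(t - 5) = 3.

Multiply both sides by (t + 1)(t - 5):
6(t - 5) + 3(t + 1) = 3(t + 1)(t - 5).
Expand and collect terms: 3t² - 21t + 12 = 0.
By the quadratic formula, t = (21 ± √297) / 6, so t ≈ 6.3723 or t ≈ 0.6277.
Neither value makes a denominator zero (t ≠ -1, t ≠ 5), so both are valid.

t = 0.6277 or t = 6.3723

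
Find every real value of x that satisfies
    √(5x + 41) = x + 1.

Square both sides: 5x + 41 = (x + 1)².
Expand and rearrange: x² - 3x - 40 = 0.
Solving gives x = 8 or x = -5.
Check each candidate in the original equation:
  x = 8: √(81) = 9, while x + 1 = 9 — valid.
  x = -5: √(16) = 4, while x + 1 = -4 — extraneous.

x = 8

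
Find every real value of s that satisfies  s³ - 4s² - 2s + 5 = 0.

Possible rational roots are divisors of 5. Testing s = 1 gives 0, so (s - 1) is a factor.
Divide: s³ - 4s² - 2s + 5 = (s - 1)(s² - 3s - 5).
Apply the quadratic formula to s² - 3s - 5 = 0: s = (3 ± √29)/2, i.e. s ≈ 4.1926 or s ≈ -1.1926.

s = -1.1926 or s = 1 or s = 4.1926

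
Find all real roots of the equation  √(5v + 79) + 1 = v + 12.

Isolate the radical: √(5v + 79) = v + 11.
Square both sides: 5v + 79 = (v + 11)².
Expand and rearrange: v² + 17v + 42 = 0.
Solving gives v = -3 or v = -14.
Check each candidate in the original equation:
  v = -3: √(64) = 8, while v + 11 = 8 — valid.
  v = -14: √(9) = 3, while v + 11 = -3 — extraneous.

v = -3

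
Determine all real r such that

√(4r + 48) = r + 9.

Square both sides: 4r + 48 = (r + 9)².
Expand and rearrange: r² + 14r + 33 = 0.
Solving gives r = -3 or r = -11.
Check each candidate in the original equation:
  r = -3: √(36) = 6, while r + 9 = 6 — valid.
  r = -11: √(4) = 2, while r + 9 = -2 — extraneous.

r = -3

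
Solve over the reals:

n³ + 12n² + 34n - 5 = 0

Possible rational roots are divisors of -5. Testing n = -5 gives 0, so (n + 5) is a factor.
Divide: n³ + 12n² + 34n - 5 = (n + 5)(n² + 7n - 1).
Apply the quadratic formula to n² + 7n - 1 = 0: n = (-7 ± √53)/2, i.e. n ≈ 0.1401 or n ≈ -7.1401.

n = -7.1401 or n = -5 or n = 0.1401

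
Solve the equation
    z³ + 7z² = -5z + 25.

z = -5 or z = -3.4495 or z = 1.4495

Rearrange: z³ + 7z² + 5z - 25 = 0.
Possible rational roots are divisors of -25. Testing z = -5 gives 0, so (z + 5) is a factor.
Divide: z³ + 7z² + 5z - 25 = (z + 5)(z² + 2z - 5).
Apply the quadratic formula to z² + 2z - 5 = 0: z = (-2 ± √24)/2, i.e. z ≈ 1.4495 or z ≈ -3.4495.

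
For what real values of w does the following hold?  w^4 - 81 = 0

w = -3 or w = 3

Let u = w^2. The equation becomes u^2 - 81 = 0.
Factor: (u - 9)(u + 9) = 0, so u = 9 or u = -9.
w^2 = 9 gives w = +/-3.
w^2 = -9 < 0 has no real solution.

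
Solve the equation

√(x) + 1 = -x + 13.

x = 9

Isolate the radical: √(x) = -x + 12.
Square both sides: x = (-x + 12)².
Expand and rearrange: x² - 25x + 144 = 0.
Solving gives x = 16 or x = 9.
Check each candidate in the original equation:
  x = 16: √(16) = 4, while -x + 12 = -4 — extraneous.
  x = 9: √(9) = 3, while -x + 12 = 3 — valid.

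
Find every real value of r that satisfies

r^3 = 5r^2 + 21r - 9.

r = -3 or r = 0.3944 or r = 7.6056

Rearrange: r^3 - 5r^2 - 21r + 9 = 0.
Possible rational roots are divisors of 9. Testing r = -3 gives 0, so (r + 3) is a factor.
Divide: r^3 - 5r^2 - 21r + 9 = (r + 3)(r^2 - 8r + 3).
Apply the quadratic formula to r^2 - 8r + 3 = 0: r = (8 +/- sqrt(52))/2, i.e. r ~= 7.6056 or r ~= 0.3944.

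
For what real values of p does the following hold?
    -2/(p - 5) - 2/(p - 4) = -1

p = 4.4384 or p = 8.5616

Multiply both sides by (p - 5)(p - 4):
-2(p - 4) - 2(p - 5) = -(p - 5)(p - 4).
Expand and collect terms: -p² + 13p - 38 = 0.
By the quadratic formula, p = (-13 ± √17) / -2, so p ≈ 4.4384 or p ≈ 8.5616.
Neither value makes a denominator zero (p ≠ 5, p ≠ 4), so both are valid.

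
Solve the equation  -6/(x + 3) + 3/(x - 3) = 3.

Multiply both sides by (x + 3)(x - 3):
-6(x - 3) + 3(x + 3) = 3(x + 3)(x - 3).
Expand and collect terms: 3x^2 + 3x - 54 = 0.
By the quadratic formula, x = (-3 +/- sqrt(657)) / 6, so x ~= 3.772 or x ~= -4.772.
Neither value makes a denominator zero (x != -3, x != 3), so both are valid.

x = -4.772 or x = 3.772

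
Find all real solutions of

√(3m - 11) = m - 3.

m = 4 or m = 5

Square both sides: 3m - 11 = (m - 3)².
Expand and rearrange: m² - 9m + 20 = 0.
Solving gives m = 5 or m = 4.
Check each candidate in the original equation:
  m = 5: √(4) = 2, while m - 3 = 2 — valid.
  m = 4: √(1) = 1, while m - 3 = 1 — valid.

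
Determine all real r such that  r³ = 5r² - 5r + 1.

r = 0.2679 or r = 1 or r = 3.7321

Rearrange: r³ - 5r² + 5r - 1 = 0.
Possible rational roots are divisors of -1. Testing r = 1 gives 0, so (r - 1) is a factor.
Divide: r³ - 5r² + 5r - 1 = (r - 1)(r² - 4r + 1).
Apply the quadratic formula to r² - 4r + 1 = 0: r = (4 ± √12)/2, i.e. r ≈ 3.7321 or r ≈ 0.2679.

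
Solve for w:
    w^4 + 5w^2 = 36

w = -2 or w = 2

Let u = w^2. The equation becomes u^2 + 5u - 36 = 0.
Factor: (u + 9)(u - 4) = 0, so u = -9 or u = 4.
w^2 = -9 < 0 has no real solution.
w^2 = 4 gives w = +/-2.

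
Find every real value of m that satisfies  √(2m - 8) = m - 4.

m = 4 or m = 6

Square both sides: 2m - 8 = (m - 4)².
Expand and rearrange: m² - 10m + 24 = 0.
Solving gives m = 6 or m = 4.
Check each candidate in the original equation:
  m = 6: √(4) = 2, while m - 4 = 2 — valid.
  m = 4: √(0) = 0, while m - 4 = 0 — valid.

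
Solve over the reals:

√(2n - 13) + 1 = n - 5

n = 7

Isolate the radical: √(2n - 13) = n - 6.
Square both sides: 2n - 13 = (n - 6)².
Expand and rearrange: n² - 14n + 49 = 0.
This gives the repeated root n = 7.
Check in the original equation:
  n = 7: √(1) = 1, while n - 6 = 1 — valid.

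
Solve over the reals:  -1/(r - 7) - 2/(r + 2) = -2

r = -1.0584 or r = 7.5584

Multiply both sides by (r - 7)(r + 2):
-(r + 2) - 2(r - 7) = -2(r - 7)(r + 2).
Expand and collect terms: -2r^2 + 13r + 16 = 0.
By the quadratic formula, r = (-13 +/- sqrt(297)) / -4, so r ~= -1.0584 or r ~= 7.5584.
Neither value makes a denominator zero (r != 7, r != -2), so both are valid.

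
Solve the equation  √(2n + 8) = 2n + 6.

Square both sides: 2n + 8 = (2n + 6)².
Expand and rearrange: 4n² + 22n + 28 = 0.
Solving gives n = -2 or n = -3.5.
Check each candidate in the original equation:
  n = -2: √(4) = 2, while 2n + 6 = 2 — valid.
  n = -3.5: √(1) = 1, while 2n + 6 = -1 — extraneous.

n = -2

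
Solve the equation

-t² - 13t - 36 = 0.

t = -9 or t = -4

Factor: -1(t + 9)(t + 4) = 0.
So t = -9 or t = -4.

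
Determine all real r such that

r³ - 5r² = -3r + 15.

r = 5

Rearrange: r³ - 5r² + 3r - 15 = 0.
Possible rational roots are divisors of -15. Testing r = 5 gives 0, so (r - 5) is a factor.
Divide: r³ - 5r² + 3r - 15 = (r - 5)(r² + 3).
The quadratic r² + 3 has discriminant -12 < 0, so no further real roots.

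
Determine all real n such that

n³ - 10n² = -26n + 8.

Rearrange: n³ - 10n² + 26n - 8 = 0.
Possible rational roots are divisors of -8. Testing n = 4 gives 0, so (n - 4) is a factor.
Divide: n³ - 10n² + 26n - 8 = (n - 4)(n² - 6n + 2).
Apply the quadratic formula to n² - 6n + 2 = 0: n = (6 ± √28)/2, i.e. n ≈ 5.6458 or n ≈ 0.3542.

n = 0.3542 or n = 4 or n = 5.6458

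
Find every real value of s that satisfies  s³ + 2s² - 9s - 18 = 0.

Possible rational roots are divisors of -18. Testing s = 3 gives 0, so (s - 3) is a factor.
Divide: s³ + 2s² - 9s - 18 = (s - 3)(s² + 5s + 6).
Factor the quadratic: s = -2 or s = -3.

s = -3 or s = -2 or s = 3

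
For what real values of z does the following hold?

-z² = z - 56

Bring every term to one side: -z² - z + 56 = 0.
Factor: -1(z - 7)(z + 8) = 0.
So z = 7 or z = -8.

z = -8 or z = 7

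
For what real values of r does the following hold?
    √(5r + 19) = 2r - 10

r = 9

Square both sides: 5r + 19 = (2r - 10)².
Expand and rearrange: 4r² - 45r + 81 = 0.
Solving gives r = 9 or r = 2.25.
Check each candidate in the original equation:
  r = 9: √(64) = 8, while 2r - 10 = 8 — valid.
  r = 2.25: √(30.25) = 5.5, while 2r - 10 = -5.5 — extraneous.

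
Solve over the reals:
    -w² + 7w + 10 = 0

w = -1.217 or w = 8.217

Discriminant: (7)² − 4·(-1)·10 = 89.
Quadratic formula: w = (-7 ± √89) / (-2).
So w = 7/2 - √(89)/2 ≈ -1.217 or w = 7/2 + √(89)/2 ≈ 8.217.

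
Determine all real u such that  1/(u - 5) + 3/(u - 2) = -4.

u = 1.1972 or u = 4.8028

Multiply both sides by (u - 5)(u - 2):
(u - 2) + 3(u - 5) = -4(u - 5)(u - 2).
Expand and collect terms: -4u^2 + 24u - 23 = 0.
By the quadratic formula, u = (-24 +/- sqrt(208)) / -8, so u ~= 1.1972 or u ~= 4.8028.
Neither value makes a denominator zero (u != 5, u != 2), so both are valid.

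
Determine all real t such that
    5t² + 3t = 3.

t = -1.1307 or t = 0.5307

Rearrange to standard form: 5t² + 3t - 3 = 0.
Discriminant: (3)² − 4·5·(-3) = 69.
Quadratic formula: t = (-3 ± √69) / 10.
So t = -3/10 + √(69)/10 ≈ 0.5307 or t = -√(69)/10 - 3/10 ≈ -1.1307.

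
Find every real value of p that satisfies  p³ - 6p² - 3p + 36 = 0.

Possible rational roots are divisors of 36. Testing p = 3 gives 0, so (p - 3) is a factor.
Divide: p³ - 6p² - 3p + 36 = (p - 3)(p² - 3p - 12).
Apply the quadratic formula to p² - 3p - 12 = 0: p = (3 ± √57)/2, i.e. p ≈ 5.2749 or p ≈ -2.2749.

p = -2.2749 or p = 3 or p = 5.2749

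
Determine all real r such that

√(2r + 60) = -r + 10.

r = 2

Square both sides: 2r + 60 = (-r + 10)².
Expand and rearrange: r² - 22r + 40 = 0.
Solving gives r = 20 or r = 2.
Check each candidate in the original equation:
  r = 20: √(100) = 10, while -r + 10 = -10 — extraneous.
  r = 2: √(64) = 8, while -r + 10 = 8 — valid.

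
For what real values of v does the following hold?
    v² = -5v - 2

v = -4.5616 or v = -0.4384

Rearrange to standard form: v² + 5v + 2 = 0.
Discriminant: (5)² − 4·1·2 = 17.
Quadratic formula: v = (-5 ± √17) / 2.
So v = -5/2 + √(17)/2 ≈ -0.4384 or v = -5/2 - √(17)/2 ≈ -4.5616.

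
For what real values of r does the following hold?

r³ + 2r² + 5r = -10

Rearrange: r³ + 2r² + 5r + 10 = 0.
Possible rational roots are divisors of 10. Testing r = -2 gives 0, so (r + 2) is a factor.
Divide: r³ + 2r² + 5r + 10 = (r + 2)(r² + 5).
The quadratic r² + 5 has discriminant -20 < 0, so no further real roots.

r = -2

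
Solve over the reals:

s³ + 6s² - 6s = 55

Rearrange: s³ + 6s² - 6s - 55 = 0.
Possible rational roots are divisors of -55. Testing s = -5 gives 0, so (s + 5) is a factor.
Divide: s³ + 6s² - 6s - 55 = (s + 5)(s² + s - 11).
Apply the quadratic formula to s² + s - 11 = 0: s = (-1 ± √45)/2, i.e. s ≈ 2.8541 or s ≈ -3.8541.

s = -5 or s = -3.8541 or s = 2.8541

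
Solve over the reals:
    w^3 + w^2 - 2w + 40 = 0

w = -4

Possible rational roots are divisors of 40. Testing w = -4 gives 0, so (w + 4) is a factor.
Divide: w^3 + w^2 - 2w + 40 = (w + 4)(w^2 - 3w + 10).
The quadratic w^2 - 3w + 10 has discriminant -31 < 0, so no further real roots.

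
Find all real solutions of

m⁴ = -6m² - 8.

Let u = m². The equation becomes u² + 6u + 8 = 0.
Factor: (u + 2)(u + 4) = 0, so u = -2 or u = -4.
m² = -2 < 0 has no real solution.
m² = -4 < 0 has no real solution.

No real solutions.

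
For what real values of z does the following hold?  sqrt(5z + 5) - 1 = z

z = -1 or z = 4

Isolate the radical: sqrt(5z + 5) = z + 1.
Square both sides: 5z + 5 = (z + 1)^2.
Expand and rearrange: z^2 - 3z - 4 = 0.
Solving gives z = 4 or z = -1.
Check each candidate in the original equation:
  z = 4: sqrt(25) = 5, while z + 1 = 5 — valid.
  z = -1: sqrt(0) = 0, while z + 1 = 0 — valid.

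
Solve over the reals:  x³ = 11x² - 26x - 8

x = -0.2749 or x = 4 or x = 7.2749

Rearrange: x³ - 11x² + 26x + 8 = 0.
Possible rational roots are divisors of 8. Testing x = 4 gives 0, so (x - 4) is a factor.
Divide: x³ - 11x² + 26x + 8 = (x - 4)(x² - 7x - 2).
Apply the quadratic formula to x² - 7x - 2 = 0: x = (7 ± √57)/2, i.e. x ≈ 7.2749 or x ≈ -0.2749.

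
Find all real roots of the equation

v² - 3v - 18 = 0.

Factor: (v - 6)(v + 3) = 0.
So v = 6 or v = -3.

v = -3 or v = 6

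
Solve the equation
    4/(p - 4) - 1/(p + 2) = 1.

p = -2.6235 or p = 7.6235

Multiply both sides by (p - 4)(p + 2):
4(p + 2) - (p - 4) = (p - 4)(p + 2).
Expand and collect terms: p² - 5p - 20 = 0.
By the quadratic formula, p = (5 ± √105) / 2, so p ≈ 7.6235 or p ≈ -2.6235.
Neither value makes a denominator zero (p ≠ 4, p ≠ -2), so both are valid.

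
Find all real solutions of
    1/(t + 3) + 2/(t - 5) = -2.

t = -3.5661 or t = 4.0661

Multiply both sides by (t + 3)(t - 5):
(t - 5) + 2(t + 3) = -2(t + 3)(t - 5).
Expand and collect terms: -2t^2 + t + 29 = 0.
By the quadratic formula, t = (-1 +/- sqrt(233)) / -4, so t ~= -3.5661 or t ~= 4.0661.
Neither value makes a denominator zero (t != -3, t != 5), so both are valid.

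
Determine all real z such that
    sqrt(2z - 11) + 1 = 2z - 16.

z = 10

Isolate the radical: sqrt(2z - 11) = 2z - 17.
Square both sides: 2z - 11 = (2z - 17)^2.
Expand and rearrange: 4z^2 - 70z + 300 = 0.
Solving gives z = 10 or z = 7.5.
Check each candidate in the original equation:
  z = 10: sqrt(9) = 3, while 2z - 17 = 3 — valid.
  z = 7.5: sqrt(4) = 2, while 2z - 17 = -2 — extraneous.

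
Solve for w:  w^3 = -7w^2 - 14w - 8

Rearrange: w^3 + 7w^2 + 14w + 8 = 0.
Possible rational roots are divisors of 8. Testing w = -2 gives 0, so (w + 2) is a factor.
Divide: w^3 + 7w^2 + 14w + 8 = (w + 2)(w^2 + 5w + 4).
Factor the quadratic: w = -1 or w = -4.

w = -4 or w = -2 or w = -1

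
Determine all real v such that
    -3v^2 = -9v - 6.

Rearrange to standard form: -3v^2 + 9v + 6 = 0.
Discriminant: (9)^2 - 4*(-3)*6 = 153.
Quadratic formula: v = (-9 +/- sqrt(153)) / (-6).
So v = 3/2 - sqrt(17)/2 ~= -0.5616 or v = 3/2 + sqrt(17)/2 ~= 3.5616.

v = -0.5616 or v = 3.5616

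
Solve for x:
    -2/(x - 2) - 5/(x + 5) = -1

Multiply both sides by (x - 2)(x + 5):
-2(x + 5) - 5(x - 2) = -(x - 2)(x + 5).
Expand and collect terms: -x^2 + 4x + 10 = 0.
By the quadratic formula, x = (-4 +/- sqrt(56)) / -2, so x ~= -1.7417 or x ~= 5.7417.
Neither value makes a denominator zero (x != 2, x != -5), so both are valid.

x = -1.7417 or x = 5.7417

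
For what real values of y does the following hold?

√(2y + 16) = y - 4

y = 10

Square both sides: 2y + 16 = (y - 4)².
Expand and rearrange: y² - 10y = 0.
Solving gives y = 10 or y = 0.
Check each candidate in the original equation:
  y = 10: √(36) = 6, while y - 4 = 6 — valid.
  y = 0: √(16) = 4, while y - 4 = -4 — extraneous.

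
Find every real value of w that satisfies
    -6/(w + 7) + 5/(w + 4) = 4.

w = -8.153 or w = -3.097

Multiply both sides by (w + 7)(w + 4):
-6(w + 4) + 5(w + 7) = 4(w + 7)(w + 4).
Expand and collect terms: 4w² + 45w + 101 = 0.
By the quadratic formula, w = (-45 ± √409) / 8, so w ≈ -3.097 or w ≈ -8.153.
Neither value makes a denominator zero (w ≠ -7, w ≠ -4), so both are valid.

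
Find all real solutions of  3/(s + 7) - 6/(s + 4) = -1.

Multiply both sides by (s + 7)(s + 4):
3(s + 4) - 6(s + 7) = -(s + 7)(s + 4).
Expand and collect terms: -s^2 - 8s + 2 = 0.
By the quadratic formula, s = (8 +/- sqrt(72)) / -2, so s ~= -8.2426 or s ~= 0.2426.
Neither value makes a denominator zero (s != -7, s != -4), so both are valid.

s = -8.2426 or s = 0.2426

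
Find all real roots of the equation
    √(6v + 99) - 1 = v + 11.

Isolate the radical: √(6v + 99) = v + 12.
Square both sides: 6v + 99 = (v + 12)².
Expand and rearrange: v² + 18v + 45 = 0.
Solving gives v = -3 or v = -15.
Check each candidate in the original equation:
  v = -3: √(81) = 9, while v + 12 = 9 — valid.
  v = -15: √(9) = 3, while v + 12 = -3 — extraneous.

v = -3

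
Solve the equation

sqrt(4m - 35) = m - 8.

Square both sides: 4m - 35 = (m - 8)^2.
Expand and rearrange: m^2 - 20m + 99 = 0.
Solving gives m = 11 or m = 9.
Check each candidate in the original equation:
  m = 11: sqrt(9) = 3, while m - 8 = 3 — valid.
  m = 9: sqrt(1) = 1, while m - 8 = 1 — valid.

m = 9 or m = 11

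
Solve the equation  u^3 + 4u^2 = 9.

Rearrange: u^3 + 4u^2 - 9 = 0.
Possible rational roots are divisors of -9. Testing u = -3 gives 0, so (u + 3) is a factor.
Divide: u^3 + 4u^2 - 9 = (u + 3)(u^2 + u - 3).
Apply the quadratic formula to u^2 + u - 3 = 0: u = (-1 +/- sqrt(13))/2, i.e. u ~= 1.3028 or u ~= -2.3028.

u = -3 or u = -2.3028 or u = 1.3028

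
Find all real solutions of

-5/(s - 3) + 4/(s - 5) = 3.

s = 1.8264 or s = 5.8403

Multiply both sides by (s - 3)(s - 5):
-5(s - 5) + 4(s - 3) = 3(s - 3)(s - 5).
Expand and collect terms: 3s² - 23s + 32 = 0.
By the quadratic formula, s = (23 ± √145) / 6, so s ≈ 5.8403 or s ≈ 1.8264.
Neither value makes a denominator zero (s ≠ 3, s ≠ 5), so both are valid.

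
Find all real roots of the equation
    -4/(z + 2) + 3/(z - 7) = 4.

z = -2.9298 or z = 7.6798

Multiply both sides by (z + 2)(z - 7):
-4(z - 7) + 3(z + 2) = 4(z + 2)(z - 7).
Expand and collect terms: 4z² - 19z - 90 = 0.
By the quadratic formula, z = (19 ± √1801) / 8, so z ≈ 7.6798 or z ≈ -2.9298.
Neither value makes a denominator zero (z ≠ -2, z ≠ 7), so both are valid.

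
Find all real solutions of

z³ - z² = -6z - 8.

z = -1

Rearrange: z³ - z² + 6z + 8 = 0.
Possible rational roots are divisors of 8. Testing z = -1 gives 0, so (z + 1) is a factor.
Divide: z³ - z² + 6z + 8 = (z + 1)(z² - 2z + 8).
The quadratic z² - 2z + 8 has discriminant -28 < 0, so no further real roots.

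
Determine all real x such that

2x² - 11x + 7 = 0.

Discriminant: (-11)² − 4·2·7 = 65.
Quadratic formula: x = (11 ± √65) / 4.
So x = √(65)/4 + 11/4 ≈ 4.7656 or x = 11/4 - √(65)/4 ≈ 0.7344.

x = 0.7344 or x = 4.7656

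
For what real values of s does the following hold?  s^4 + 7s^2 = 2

Let u = s^2. The equation becomes u^2 + 7u - 2 = 0.
By the quadratic formula, u = -7/2 + sqrt(57)/2 or u = -sqrt(57)/2 - 7/2.
s^2 = -7/2 + sqrt(57)/2 gives s = +/-sqrt(-7/2 + sqrt(57)/2) ~= +/-0.5243.
s^2 = -sqrt(57)/2 - 7/2 < 0 has no real solution.

s = -0.5243 or s = 0.5243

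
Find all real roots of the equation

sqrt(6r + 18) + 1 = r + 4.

r = -3 or r = 3

Isolate the radical: sqrt(6r + 18) = r + 3.
Square both sides: 6r + 18 = (r + 3)^2.
Expand and rearrange: r^2 - 9 = 0.
Solving gives r = 3 or r = -3.
Check each candidate in the original equation:
  r = 3: sqrt(36) = 6, while r + 3 = 6 — valid.
  r = -3: sqrt(0) = 0, while r + 3 = 0 — valid.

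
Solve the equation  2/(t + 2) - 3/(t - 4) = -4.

Multiply both sides by (t + 2)(t - 4):
2(t - 4) - 3(t + 2) = -4(t + 2)(t - 4).
Expand and collect terms: -4t^2 + 9t + 46 = 0.
By the quadratic formula, t = (-9 +/- sqrt(817)) / -8, so t ~= -2.4479 or t ~= 4.6979.
Neither value makes a denominator zero (t != -2, t != 4), so both are valid.

t = -2.4479 or t = 4.6979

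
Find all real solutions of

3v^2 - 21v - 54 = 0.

Factor: 3(v + 2)(v - 9) = 0.
So v = -2 or v = 9.

v = -2 or v = 9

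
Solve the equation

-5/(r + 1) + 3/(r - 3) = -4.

r = 1 or r = 1.5

Multiply both sides by (r + 1)(r - 3):
-5(r - 3) + 3(r + 1) = -4(r + 1)(r - 3).
Expand and collect terms: -4r^2 + 10r - 6 = 0.
Factor or apply the quadratic formula: r = 1 or r = 1.5.
Neither value makes a denominator zero (r != -1, r != 3), so both are valid.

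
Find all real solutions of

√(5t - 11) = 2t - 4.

Square both sides: 5t - 11 = (2t - 4)².
Expand and rearrange: 4t² - 21t + 27 = 0.
Solving gives t = 3 or t = 2.25.
Check each candidate in the original equation:
  t = 3: √(4) = 2, while 2t - 4 = 2 — valid.
  t = 2.25: √(0.25) = 0.5, while 2t - 4 = 0.5 — valid.

t = 2.25 or t = 3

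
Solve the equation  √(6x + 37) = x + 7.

Square both sides: 6x + 37 = (x + 7)².
Expand and rearrange: x² + 8x + 12 = 0.
Solving gives x = -2 or x = -6.
Check each candidate in the original equation:
  x = -2: √(25) = 5, while x + 7 = 5 — valid.
  x = -6: √(1) = 1, while x + 7 = 1 — valid.

x = -6 or x = -2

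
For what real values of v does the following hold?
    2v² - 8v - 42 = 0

Factor: 2(v + 3)(v - 7) = 0.
So v = -3 or v = 7.

v = -3 or v = 7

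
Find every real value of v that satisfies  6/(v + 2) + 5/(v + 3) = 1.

v = -2.5678 or v = 8.5678

Multiply both sides by (v + 2)(v + 3):
6(v + 3) + 5(v + 2) = (v + 2)(v + 3).
Expand and collect terms: v^2 - 6v - 22 = 0.
By the quadratic formula, v = (6 +/- sqrt(124)) / 2, so v ~= 8.5678 or v ~= -2.5678.
Neither value makes a denominator zero (v != -2, v != -3), so both are valid.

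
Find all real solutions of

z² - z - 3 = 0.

Discriminant: (-1)² − 4·1·(-3) = 13.
Quadratic formula: z = (1 ± √13) / 2.
So z = 1/2 + √(13)/2 ≈ 2.3028 or z = 1/2 - √(13)/2 ≈ -1.3028.

z = -1.3028 or z = 2.3028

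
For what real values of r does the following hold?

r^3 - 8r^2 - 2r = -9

r = -1.1098 or r = 1 or r = 8.1098

Rearrange: r^3 - 8r^2 - 2r + 9 = 0.
Possible rational roots are divisors of 9. Testing r = 1 gives 0, so (r - 1) is a factor.
Divide: r^3 - 8r^2 - 2r + 9 = (r - 1)(r^2 - 7r - 9).
Apply the quadratic formula to r^2 - 7r - 9 = 0: r = (7 +/- sqrt(85))/2, i.e. r ~= 8.1098 or r ~= -1.1098.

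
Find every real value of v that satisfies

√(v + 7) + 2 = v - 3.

Isolate the radical: √(v + 7) = v - 5.
Square both sides: v + 7 = (v - 5)².
Expand and rearrange: v² - 11v + 18 = 0.
Solving gives v = 9 or v = 2.
Check each candidate in the original equation:
  v = 9: √(16) = 4, while v - 5 = 4 — valid.
  v = 2: √(9) = 3, while v - 5 = -3 — extraneous.

v = 9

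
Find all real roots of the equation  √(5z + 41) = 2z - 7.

z = 8

Square both sides: 5z + 41 = (2z - 7)².
Expand and rearrange: 4z² - 33z + 8 = 0.
Solving gives z = 8 or z = 0.25.
Check each candidate in the original equation:
  z = 8: √(81) = 9, while 2z - 7 = 9 — valid.
  z = 0.25: √(42.25) = 6.5, while 2z - 7 = -6.5 — extraneous.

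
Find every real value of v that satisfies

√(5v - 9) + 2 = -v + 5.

Isolate the radical: √(5v - 9) = -v + 3.
Square both sides: 5v - 9 = (-v + 3)².
Expand and rearrange: v² - 11v + 18 = 0.
Solving gives v = 9 or v = 2.
Check each candidate in the original equation:
  v = 9: √(36) = 6, while -v + 3 = -6 — extraneous.
  v = 2: √(1) = 1, while -v + 3 = 1 — valid.

v = 2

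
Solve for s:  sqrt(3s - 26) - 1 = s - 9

s = 9 or s = 10

Isolate the radical: sqrt(3s - 26) = s - 8.
Square both sides: 3s - 26 = (s - 8)^2.
Expand and rearrange: s^2 - 19s + 90 = 0.
Solving gives s = 10 or s = 9.
Check each candidate in the original equation:
  s = 10: sqrt(4) = 2, while s - 8 = 2 — valid.
  s = 9: sqrt(1) = 1, while s - 8 = 1 — valid.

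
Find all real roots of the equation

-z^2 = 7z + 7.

Rearrange to standard form: -z^2 - 7z - 7 = 0.
Discriminant: (-7)^2 - 4*(-1)*(-7) = 21.
Quadratic formula: z = (7 +/- sqrt(21)) / (-2).
So z = -7/2 - sqrt(21)/2 ~= -5.7913 or z = -7/2 + sqrt(21)/2 ~= -1.2087.

z = -5.7913 or z = -1.2087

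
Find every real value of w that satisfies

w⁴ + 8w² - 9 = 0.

w = -1 or w = 1

Let u = w². The equation becomes u² + 8u - 9 = 0.
Factor: (u + 9)(u - 1) = 0, so u = -9 or u = 1.
w² = -9 < 0 has no real solution.
w² = 1 gives w = ±1.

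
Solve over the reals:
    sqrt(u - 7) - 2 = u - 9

Isolate the radical: sqrt(u - 7) = u - 7.
Square both sides: u - 7 = (u - 7)^2.
Expand and rearrange: u^2 - 15u + 56 = 0.
Solving gives u = 8 or u = 7.
Check each candidate in the original equation:
  u = 8: sqrt(1) = 1, while u - 7 = 1 — valid.
  u = 7: sqrt(0) = 0, while u - 7 = 0 — valid.

u = 7 or u = 8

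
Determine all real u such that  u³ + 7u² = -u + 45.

Rearrange: u³ + 7u² + u - 45 = 0.
Possible rational roots are divisors of -45. Testing u = -5 gives 0, so (u + 5) is a factor.
Divide: u³ + 7u² + u - 45 = (u + 5)(u² + 2u - 9).
Apply the quadratic formula to u² + 2u - 9 = 0: u = (-2 ± √40)/2, i.e. u ≈ 2.1623 or u ≈ -4.1623.

u = -5 or u = -4.1623 or u = 2.1623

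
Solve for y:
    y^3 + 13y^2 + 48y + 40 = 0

y = -6.8284 or y = -5 or y = -1.1716

Possible rational roots are divisors of 40. Testing y = -5 gives 0, so (y + 5) is a factor.
Divide: y^3 + 13y^2 + 48y + 40 = (y + 5)(y^2 + 8y + 8).
Apply the quadratic formula to y^2 + 8y + 8 = 0: y = (-8 +/- sqrt(32))/2, i.e. y ~= -1.1716 or y ~= -6.8284.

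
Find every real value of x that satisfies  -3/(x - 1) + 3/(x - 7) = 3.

x = 0.127 or x = 7.873

Multiply both sides by (x - 1)(x - 7):
-3(x - 7) + 3(x - 1) = 3(x - 1)(x - 7).
Expand and collect terms: 3x² - 24x + 3 = 0.
By the quadratic formula, x = (24 ± √540) / 6, so x ≈ 7.873 or x ≈ 0.127.
Neither value makes a denominator zero (x ≠ 1, x ≠ 7), so both are valid.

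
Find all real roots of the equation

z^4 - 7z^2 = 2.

z = -2.6972 or z = 2.6972

Let u = z^2. The equation becomes u^2 - 7u - 2 = 0.
By the quadratic formula, u = 7/2 + sqrt(57)/2 or u = 7/2 - sqrt(57)/2.
z^2 = 7/2 + sqrt(57)/2 gives z = +/-sqrt(7/2 + sqrt(57)/2) ~= +/-2.6972.
z^2 = 7/2 - sqrt(57)/2 < 0 has no real solution.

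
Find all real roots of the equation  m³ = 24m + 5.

m = -4.7913 or m = -0.2087 or m = 5

Rearrange: m³ - 24m - 5 = 0.
Possible rational roots are divisors of -5. Testing m = 5 gives 0, so (m - 5) is a factor.
Divide: m³ - 24m - 5 = (m - 5)(m² + 5m + 1).
Apply the quadratic formula to m² + 5m + 1 = 0: m = (-5 ± √21)/2, i.e. m ≈ -0.2087 or m ≈ -4.7913.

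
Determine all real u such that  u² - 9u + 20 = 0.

Factor: (u - 5)(u - 4) = 0.
So u = 5 or u = 4.

u = 4 or u = 5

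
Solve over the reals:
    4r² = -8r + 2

r = -2.2247 or r = 0.2247

Rearrange to standard form: 4r² + 8r - 2 = 0.
Discriminant: (8)² − 4·4·(-2) = 96.
Quadratic formula: r = (-8 ± √96) / 8.
So r = -1 + √(6)/2 ≈ 0.2247 or r = -√(6)/2 - 1 ≈ -2.2247.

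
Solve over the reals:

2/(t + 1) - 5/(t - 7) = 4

t = -0.3983 or t = 5.6483

Multiply both sides by (t + 1)(t - 7):
2(t - 7) - 5(t + 1) = 4(t + 1)(t - 7).
Expand and collect terms: 4t² - 21t - 9 = 0.
By the quadratic formula, t = (21 ± √585) / 8, so t ≈ 5.6483 or t ≈ -0.3983.
Neither value makes a denominator zero (t ≠ -1, t ≠ 7), so both are valid.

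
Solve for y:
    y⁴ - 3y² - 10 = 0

y = -2.2361 or y = 2.2361

Let u = y². The equation becomes u² - 3u - 10 = 0.
Factor: (u - 5)(u + 2) = 0, so u = 5 or u = -2.
y² = 5 gives y = ±√(5) ≈ ±2.2361.
y² = -2 < 0 has no real solution.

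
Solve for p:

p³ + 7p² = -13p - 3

p = -3.7321 or p = -3 or p = -0.2679

Rearrange: p³ + 7p² + 13p + 3 = 0.
Possible rational roots are divisors of 3. Testing p = -3 gives 0, so (p + 3) is a factor.
Divide: p³ + 7p² + 13p + 3 = (p + 3)(p² + 4p + 1).
Apply the quadratic formula to p² + 4p + 1 = 0: p = (-4 ± √12)/2, i.e. p ≈ -0.2679 or p ≈ -3.7321.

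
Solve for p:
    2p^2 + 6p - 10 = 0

Discriminant: (6)^2 - 4*2*(-10) = 116.
Quadratic formula: p = (-6 +/- sqrt(116)) / 4.
So p = -3/2 + sqrt(29)/2 ~= 1.1926 or p = -sqrt(29)/2 - 3/2 ~= -4.1926.

p = -4.1926 or p = 1.1926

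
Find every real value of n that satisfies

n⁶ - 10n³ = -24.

Let u = n³. The equation becomes u² - 10u + 24 = 0.
Factor: (u - 4)(u - 6) = 0, so u = 4 or u = 6.
n³ = 4 gives n = ∛(4) ≈ 1.5874.
n³ = 6 gives n = ∛(6) ≈ 1.8171.

n = 1.5874 or n = 1.8171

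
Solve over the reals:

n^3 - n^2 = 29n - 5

n = -5 or n = 0.1716 or n = 5.8284

Rearrange: n^3 - n^2 - 29n + 5 = 0.
Possible rational roots are divisors of 5. Testing n = -5 gives 0, so (n + 5) is a factor.
Divide: n^3 - n^2 - 29n + 5 = (n + 5)(n^2 - 6n + 1).
Apply the quadratic formula to n^2 - 6n + 1 = 0: n = (6 +/- sqrt(32))/2, i.e. n ~= 5.8284 or n ~= 0.1716.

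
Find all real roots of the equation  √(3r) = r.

r = 0 or r = 3

Square both sides: 3r = (r)².
Expand and rearrange: r² - 3r = 0.
Solving gives r = 3 or r = 0.
Check each candidate in the original equation:
  r = 3: √(9) = 3, while r = 3 — valid.
  r = 0: √(0) = 0, while r = 0 — valid.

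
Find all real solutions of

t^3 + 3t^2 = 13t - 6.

t = -5.5414 or t = 0.5414 or t = 2

Rearrange: t^3 + 3t^2 - 13t + 6 = 0.
Possible rational roots are divisors of 6. Testing t = 2 gives 0, so (t - 2) is a factor.
Divide: t^3 + 3t^2 - 13t + 6 = (t - 2)(t^2 + 5t - 3).
Apply the quadratic formula to t^2 + 5t - 3 = 0: t = (-5 +/- sqrt(37))/2, i.e. t ~= 0.5414 or t ~= -5.5414.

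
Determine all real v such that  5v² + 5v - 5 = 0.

v = -1.618 or v = 0.618

Discriminant: (5)² − 4·5·(-5) = 125.
Quadratic formula: v = (-5 ± √125) / 10.
So v = -1/2 + √(5)/2 ≈ 0.618 or v = -√(5)/2 - 1/2 ≈ -1.618.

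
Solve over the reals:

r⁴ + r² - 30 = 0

r = -2.2361 or r = 2.2361

Let u = r². The equation becomes u² + u - 30 = 0.
Factor: (u - 5)(u + 6) = 0, so u = 5 or u = -6.
r² = 5 gives r = ±√(5) ≈ ±2.2361.
r² = -6 < 0 has no real solution.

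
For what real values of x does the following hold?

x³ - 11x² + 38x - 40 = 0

x = 2 or x = 4 or x = 5

Possible rational roots are divisors of -40. Testing x = 4 gives 0, so (x - 4) is a factor.
Divide: x³ - 11x² + 38x - 40 = (x - 4)(x² - 7x + 10).
Factor the quadratic: x = 5 or x = 2.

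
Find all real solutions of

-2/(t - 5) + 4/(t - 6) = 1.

Multiply both sides by (t - 5)(t - 6):
-2(t - 6) + 4(t - 5) = (t - 5)(t - 6).
Expand and collect terms: t^2 - 13t + 38 = 0.
By the quadratic formula, t = (13 +/- sqrt(17)) / 2, so t ~= 8.5616 or t ~= 4.4384.
Neither value makes a denominator zero (t != 5, t != 6), so both are valid.

t = 4.4384 or t = 8.5616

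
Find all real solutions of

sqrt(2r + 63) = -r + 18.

r = 9

Square both sides: 2r + 63 = (-r + 18)^2.
Expand and rearrange: r^2 - 38r + 261 = 0.
Solving gives r = 29 or r = 9.
Check each candidate in the original equation:
  r = 29: sqrt(121) = 11, while -r + 18 = -11 — extraneous.
  r = 9: sqrt(81) = 9, while -r + 18 = 9 — valid.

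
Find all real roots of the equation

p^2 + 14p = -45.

Bring every term to one side: p^2 + 14p + 45 = 0.
Factor: (p + 9)(p + 5) = 0.
So p = -9 or p = -5.

p = -9 or p = -5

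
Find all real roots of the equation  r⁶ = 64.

r = -2 or r = 2

Let u = r³. The equation becomes u² - 64 = 0.
Factor: (u - 8)(u + 8) = 0, so u = 8 or u = -8.
r³ = 8 gives r = 2.
r³ = -8 gives r = -2.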